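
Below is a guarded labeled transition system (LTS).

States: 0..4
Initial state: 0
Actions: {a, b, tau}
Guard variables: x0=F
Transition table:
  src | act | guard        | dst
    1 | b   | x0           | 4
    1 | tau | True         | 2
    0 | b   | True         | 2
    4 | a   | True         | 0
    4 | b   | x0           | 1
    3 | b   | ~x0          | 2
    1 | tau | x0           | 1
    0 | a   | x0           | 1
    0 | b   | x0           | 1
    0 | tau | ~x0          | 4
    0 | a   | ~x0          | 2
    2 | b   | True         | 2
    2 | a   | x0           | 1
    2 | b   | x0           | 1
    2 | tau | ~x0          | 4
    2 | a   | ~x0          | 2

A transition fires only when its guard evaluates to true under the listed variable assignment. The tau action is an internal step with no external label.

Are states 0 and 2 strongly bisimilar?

Answer: BISIMILAR

Trace:
Bisimulation quotient by refinement:
  P[0] = {{0,1,2,3,4}}
  P[1] = {{0,2},{1},{3},{4}}
stable after 2 split(s): 4 block(s)
class of 0: {0,2}; class of 2: {0,2}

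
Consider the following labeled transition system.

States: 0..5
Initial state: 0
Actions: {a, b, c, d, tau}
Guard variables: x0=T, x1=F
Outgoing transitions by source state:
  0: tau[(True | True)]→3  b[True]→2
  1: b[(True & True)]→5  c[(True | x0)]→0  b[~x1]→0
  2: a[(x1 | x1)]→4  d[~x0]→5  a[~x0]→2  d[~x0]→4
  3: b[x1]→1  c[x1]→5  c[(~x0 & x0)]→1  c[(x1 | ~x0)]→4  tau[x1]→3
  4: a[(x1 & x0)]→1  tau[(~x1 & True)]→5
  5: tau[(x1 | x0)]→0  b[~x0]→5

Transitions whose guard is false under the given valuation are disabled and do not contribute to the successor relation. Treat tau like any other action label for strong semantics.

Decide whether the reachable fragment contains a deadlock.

Answer: DEADLOCK at state 2

Working:
Reach set: {0,2,3}
  0: b→2  tau→3  [deg 2]
  2: ∅  [deadlock]
  3: ∅  [deadlock]
witness 2: b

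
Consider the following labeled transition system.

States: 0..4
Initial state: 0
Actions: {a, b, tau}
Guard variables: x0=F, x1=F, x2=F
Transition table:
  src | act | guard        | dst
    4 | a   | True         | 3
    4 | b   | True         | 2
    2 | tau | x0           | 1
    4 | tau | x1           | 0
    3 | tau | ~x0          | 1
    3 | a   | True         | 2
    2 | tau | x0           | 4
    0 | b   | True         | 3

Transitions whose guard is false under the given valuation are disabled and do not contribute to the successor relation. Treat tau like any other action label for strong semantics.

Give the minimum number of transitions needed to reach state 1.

Layered search for 1:
  L0 = {0}
  L1 = {3}
  L2 = {1,2}
first hit 1 at d=2 via b·tau

Answer: 2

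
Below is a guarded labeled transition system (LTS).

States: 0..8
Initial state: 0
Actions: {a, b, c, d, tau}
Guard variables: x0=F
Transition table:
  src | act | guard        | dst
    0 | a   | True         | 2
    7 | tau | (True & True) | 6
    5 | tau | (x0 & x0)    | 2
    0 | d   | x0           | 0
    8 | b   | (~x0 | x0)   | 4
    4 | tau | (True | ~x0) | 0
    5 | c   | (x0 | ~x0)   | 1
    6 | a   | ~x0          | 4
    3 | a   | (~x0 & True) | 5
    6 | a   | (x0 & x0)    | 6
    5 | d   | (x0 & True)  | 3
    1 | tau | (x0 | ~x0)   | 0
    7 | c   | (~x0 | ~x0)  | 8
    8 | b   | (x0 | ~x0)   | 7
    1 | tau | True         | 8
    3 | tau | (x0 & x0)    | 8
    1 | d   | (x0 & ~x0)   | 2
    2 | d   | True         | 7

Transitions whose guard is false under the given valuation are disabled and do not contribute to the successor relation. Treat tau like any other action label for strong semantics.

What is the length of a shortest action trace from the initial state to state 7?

Answer: 2

Analysis:
Layered search for 7:
  L0 = {0}
  L1 = {2}
  L2 = {7}
7 enters at depth 2; path a·d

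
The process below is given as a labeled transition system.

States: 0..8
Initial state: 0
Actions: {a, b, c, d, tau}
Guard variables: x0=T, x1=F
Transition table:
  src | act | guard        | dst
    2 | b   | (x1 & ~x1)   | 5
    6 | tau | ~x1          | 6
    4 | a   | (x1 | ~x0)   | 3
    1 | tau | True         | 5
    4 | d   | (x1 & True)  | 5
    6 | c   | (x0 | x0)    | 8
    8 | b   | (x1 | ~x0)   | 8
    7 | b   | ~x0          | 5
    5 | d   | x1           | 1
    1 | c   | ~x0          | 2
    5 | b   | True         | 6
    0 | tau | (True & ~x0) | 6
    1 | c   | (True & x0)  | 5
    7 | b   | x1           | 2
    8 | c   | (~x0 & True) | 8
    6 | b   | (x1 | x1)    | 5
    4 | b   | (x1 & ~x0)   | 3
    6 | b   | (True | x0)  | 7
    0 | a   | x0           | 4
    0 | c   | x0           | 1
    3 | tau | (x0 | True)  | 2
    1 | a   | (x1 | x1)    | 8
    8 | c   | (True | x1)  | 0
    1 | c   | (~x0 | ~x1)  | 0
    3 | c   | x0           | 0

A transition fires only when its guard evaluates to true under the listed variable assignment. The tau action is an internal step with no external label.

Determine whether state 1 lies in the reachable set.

Answer: REACHABLE

Trace:
Guard filter leaves 12 enabled edge(s).
depth 0: {0}
depth 1: {1,4}  cumulative {0,1,4}
depth 2: {5}  cumulative {0,1,4,5}
depth 3: {6}  cumulative {0,1,4,5,6}
depth 4: {7,8}  cumulative {0,1,4,5,6,7,8}
Reachable = {0,1,4,5,6,7,8}
Path to 1: c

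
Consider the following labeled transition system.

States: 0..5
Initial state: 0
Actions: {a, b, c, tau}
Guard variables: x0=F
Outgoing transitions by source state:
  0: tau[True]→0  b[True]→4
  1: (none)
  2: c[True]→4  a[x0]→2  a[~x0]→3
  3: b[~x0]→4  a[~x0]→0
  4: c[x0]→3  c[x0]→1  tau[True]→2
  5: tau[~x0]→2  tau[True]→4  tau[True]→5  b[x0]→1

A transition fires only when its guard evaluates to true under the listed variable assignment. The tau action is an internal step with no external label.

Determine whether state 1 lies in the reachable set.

Guard filter leaves 10 enabled edge(s).
depth 0: {0}
depth 1: {4}  total {0,4}
depth 2: {2}  total {0,2,4}
depth 3: {3}  total {0,2,3,4}
Reach set: {0,2,3,4}

Answer: UNREACHABLE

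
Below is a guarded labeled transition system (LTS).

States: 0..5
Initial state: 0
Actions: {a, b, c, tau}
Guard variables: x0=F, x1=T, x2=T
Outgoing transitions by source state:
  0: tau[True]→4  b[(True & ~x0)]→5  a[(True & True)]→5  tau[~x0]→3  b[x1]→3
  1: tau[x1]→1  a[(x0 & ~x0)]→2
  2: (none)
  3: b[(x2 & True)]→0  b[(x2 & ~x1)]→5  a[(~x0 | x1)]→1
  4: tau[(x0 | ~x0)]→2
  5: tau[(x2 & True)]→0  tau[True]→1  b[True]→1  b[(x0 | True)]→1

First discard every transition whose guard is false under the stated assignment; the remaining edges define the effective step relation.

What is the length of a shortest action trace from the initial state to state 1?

Answer: 2

Analysis:
Layered search for 1:
  L0 = {0}
  L1 = {3,4,5}
  L2 = {1,2}
first hit 1 at d=2 via a·b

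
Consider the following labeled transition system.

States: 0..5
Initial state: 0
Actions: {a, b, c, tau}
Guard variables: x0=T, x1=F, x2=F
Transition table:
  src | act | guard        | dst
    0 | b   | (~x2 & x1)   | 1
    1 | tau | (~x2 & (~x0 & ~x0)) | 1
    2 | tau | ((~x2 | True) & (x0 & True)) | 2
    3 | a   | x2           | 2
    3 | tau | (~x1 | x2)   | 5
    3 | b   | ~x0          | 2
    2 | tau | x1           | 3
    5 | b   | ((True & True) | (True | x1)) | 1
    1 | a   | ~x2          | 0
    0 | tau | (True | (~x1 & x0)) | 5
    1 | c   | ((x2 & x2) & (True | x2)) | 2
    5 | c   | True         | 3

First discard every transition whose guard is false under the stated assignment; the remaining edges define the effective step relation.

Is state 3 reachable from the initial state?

Answer: REACHABLE

Working:
Guard filter leaves 6 enabled edge(s).
L0 = {0}
L1 = {5}  total {0,5}
L2 = {1,3}  total {0,1,3,5}
Reach set: {0,1,3,5}
trace reaching 3: tau·c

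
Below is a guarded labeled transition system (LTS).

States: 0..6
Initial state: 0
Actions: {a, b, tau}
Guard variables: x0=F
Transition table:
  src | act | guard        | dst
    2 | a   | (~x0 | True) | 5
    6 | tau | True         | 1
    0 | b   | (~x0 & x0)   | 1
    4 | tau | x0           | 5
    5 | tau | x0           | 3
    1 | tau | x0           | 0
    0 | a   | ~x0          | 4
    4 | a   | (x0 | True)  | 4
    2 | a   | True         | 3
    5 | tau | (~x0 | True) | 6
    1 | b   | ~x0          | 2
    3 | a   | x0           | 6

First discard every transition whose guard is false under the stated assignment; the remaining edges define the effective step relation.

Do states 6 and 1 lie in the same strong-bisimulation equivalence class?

Refine partition for ~:
  π0 = {{0,1,2,3,4,5,6}}
  π1 = {{0,2,4},{1},{3},{5,6}}
  π2 = {{0,4},{1},{2},{3},{5},{6}}
stable after 3 split(s): 6 block(s)
6∈{6}, 1∈{1}

Answer: NOT BISIMILAR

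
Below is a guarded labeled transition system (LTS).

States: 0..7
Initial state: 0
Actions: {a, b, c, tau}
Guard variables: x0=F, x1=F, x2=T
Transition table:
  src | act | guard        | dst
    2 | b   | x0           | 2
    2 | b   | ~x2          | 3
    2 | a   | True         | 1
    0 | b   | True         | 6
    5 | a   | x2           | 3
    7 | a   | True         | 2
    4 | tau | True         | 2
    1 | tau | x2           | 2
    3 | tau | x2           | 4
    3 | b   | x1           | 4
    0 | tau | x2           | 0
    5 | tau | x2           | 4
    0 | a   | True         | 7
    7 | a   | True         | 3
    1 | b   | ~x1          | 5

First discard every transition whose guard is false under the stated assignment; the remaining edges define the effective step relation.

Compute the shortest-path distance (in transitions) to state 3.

Layered search for 3:
  depth 0: {0}
  depth 1: {6,7}
  depth 2: {2,3}
depth(3)=2, e.g. a·a

Answer: 2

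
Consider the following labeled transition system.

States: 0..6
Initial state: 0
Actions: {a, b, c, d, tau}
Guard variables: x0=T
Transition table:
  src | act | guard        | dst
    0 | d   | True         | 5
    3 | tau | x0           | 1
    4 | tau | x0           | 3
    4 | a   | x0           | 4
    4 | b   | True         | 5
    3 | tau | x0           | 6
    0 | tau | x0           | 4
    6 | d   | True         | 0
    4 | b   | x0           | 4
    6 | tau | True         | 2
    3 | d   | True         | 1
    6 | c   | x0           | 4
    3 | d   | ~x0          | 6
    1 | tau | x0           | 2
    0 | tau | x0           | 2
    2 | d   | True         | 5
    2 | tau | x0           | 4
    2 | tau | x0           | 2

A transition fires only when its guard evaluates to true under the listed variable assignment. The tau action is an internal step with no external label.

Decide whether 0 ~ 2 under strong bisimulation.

Bisimulation quotient by refinement:
  round 0: {{0,1,2,3,4,5,6}}
  round 1: {{0,2,3},{1},{4},{5},{6}}
  round 2: {{0,2},{1},{3},{4},{5},{6}}
stable after 3 split(s): 6 block(s)
class of 0: {0,2}; class of 2: {0,2}

Answer: BISIMILAR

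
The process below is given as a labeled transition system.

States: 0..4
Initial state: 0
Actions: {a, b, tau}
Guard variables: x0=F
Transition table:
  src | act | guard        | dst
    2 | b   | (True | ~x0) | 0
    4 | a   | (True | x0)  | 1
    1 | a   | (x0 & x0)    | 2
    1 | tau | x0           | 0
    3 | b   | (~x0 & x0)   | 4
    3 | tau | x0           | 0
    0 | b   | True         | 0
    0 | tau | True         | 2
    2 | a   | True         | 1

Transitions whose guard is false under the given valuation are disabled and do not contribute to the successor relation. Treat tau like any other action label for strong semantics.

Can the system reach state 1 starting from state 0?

Answer: REACHABLE

Working:
After dropping false guards: 5 live edges.
L0 = {0}
L1 = {2}  total {0,2}
L2 = {1}  total {0,1,2}
R = {0,1,2}
trace reaching 1: tau·a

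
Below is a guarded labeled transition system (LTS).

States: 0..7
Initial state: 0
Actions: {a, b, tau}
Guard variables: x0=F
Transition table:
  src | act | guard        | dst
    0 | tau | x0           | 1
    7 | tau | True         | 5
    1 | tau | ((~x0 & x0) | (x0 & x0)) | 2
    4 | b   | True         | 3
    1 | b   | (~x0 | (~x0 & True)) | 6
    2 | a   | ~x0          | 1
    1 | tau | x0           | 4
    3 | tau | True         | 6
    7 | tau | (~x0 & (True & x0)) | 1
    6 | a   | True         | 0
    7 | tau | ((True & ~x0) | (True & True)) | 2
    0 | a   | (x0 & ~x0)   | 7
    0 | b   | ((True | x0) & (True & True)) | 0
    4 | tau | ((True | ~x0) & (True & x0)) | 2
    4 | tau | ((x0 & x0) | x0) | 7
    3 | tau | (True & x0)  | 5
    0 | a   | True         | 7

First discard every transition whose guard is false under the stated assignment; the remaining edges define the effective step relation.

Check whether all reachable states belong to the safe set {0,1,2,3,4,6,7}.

Inv-set: {0,1,2,3,4,6,7}
Reach set: {0,1,2,5,6,7}
  0: ok
  1: ok
  2: ok
  5: VIOLATES
  6: ok
  7: ok
reach 5 via a·tau — violates

Answer: INVARIANT VIOLATED at state 5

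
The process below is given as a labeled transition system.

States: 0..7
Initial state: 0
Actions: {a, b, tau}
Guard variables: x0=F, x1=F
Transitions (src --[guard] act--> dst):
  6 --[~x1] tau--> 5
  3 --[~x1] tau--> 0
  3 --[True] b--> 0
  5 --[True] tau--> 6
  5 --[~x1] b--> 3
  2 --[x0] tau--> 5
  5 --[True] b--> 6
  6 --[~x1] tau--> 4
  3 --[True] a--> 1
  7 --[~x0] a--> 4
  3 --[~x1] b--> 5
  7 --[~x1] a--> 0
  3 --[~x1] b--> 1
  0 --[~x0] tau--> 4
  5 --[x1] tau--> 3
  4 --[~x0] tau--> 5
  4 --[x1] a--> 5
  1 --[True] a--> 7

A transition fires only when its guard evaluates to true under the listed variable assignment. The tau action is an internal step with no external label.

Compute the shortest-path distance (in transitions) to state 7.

Answer: 5

Analysis:
Layered search for 7:
  Layer 0: {0}
  Layer 1: {4}
  Layer 2: {5}
  Layer 3: {3,6}
  Layer 4: {1}
  Layer 5: {7}
7 enters at depth 5; path tau·tau·b·a·a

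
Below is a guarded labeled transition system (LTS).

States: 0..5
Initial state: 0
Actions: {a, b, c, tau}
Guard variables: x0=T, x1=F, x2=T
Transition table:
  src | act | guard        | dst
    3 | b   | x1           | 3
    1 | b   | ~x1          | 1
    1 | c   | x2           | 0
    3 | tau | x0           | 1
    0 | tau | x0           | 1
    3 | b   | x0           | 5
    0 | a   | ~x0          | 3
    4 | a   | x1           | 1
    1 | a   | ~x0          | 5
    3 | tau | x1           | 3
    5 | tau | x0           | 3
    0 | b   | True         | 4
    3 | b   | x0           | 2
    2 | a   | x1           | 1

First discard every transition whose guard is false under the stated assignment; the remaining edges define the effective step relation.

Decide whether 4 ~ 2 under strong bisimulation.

Answer: BISIMILAR

Trace:
Refine partition for ~:
  π0 = {{0,1,2,3,4,5}}
  π1 = {{0,3},{1},{2,4},{5}}
  π2 = {{0},{1},{2,4},{3},{5}}
Fixed point at round 3; 5 class(es).
4∈{2,4}, 2∈{2,4}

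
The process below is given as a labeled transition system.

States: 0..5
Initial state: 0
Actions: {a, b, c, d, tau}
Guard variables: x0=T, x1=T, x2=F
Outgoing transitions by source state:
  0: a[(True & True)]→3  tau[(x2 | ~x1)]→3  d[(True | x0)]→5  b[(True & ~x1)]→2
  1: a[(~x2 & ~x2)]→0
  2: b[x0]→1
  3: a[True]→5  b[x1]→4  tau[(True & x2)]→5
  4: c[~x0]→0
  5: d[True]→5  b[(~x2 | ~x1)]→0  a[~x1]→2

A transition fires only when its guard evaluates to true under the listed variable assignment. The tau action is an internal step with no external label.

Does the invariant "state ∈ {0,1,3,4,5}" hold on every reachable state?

Safe = {0,1,3,4,5}
R = {0,3,4,5}
  0: safe
  3: safe
  4: safe
  5: safe

Answer: INVARIANT HOLDS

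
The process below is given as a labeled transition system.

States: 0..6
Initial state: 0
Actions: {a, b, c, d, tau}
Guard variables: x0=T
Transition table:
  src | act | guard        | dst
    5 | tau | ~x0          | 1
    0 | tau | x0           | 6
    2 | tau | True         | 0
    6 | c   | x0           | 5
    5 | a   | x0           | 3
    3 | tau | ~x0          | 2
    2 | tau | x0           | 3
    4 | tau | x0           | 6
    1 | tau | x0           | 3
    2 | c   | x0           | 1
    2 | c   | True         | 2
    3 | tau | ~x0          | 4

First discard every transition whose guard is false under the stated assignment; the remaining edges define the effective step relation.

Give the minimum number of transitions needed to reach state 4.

Answer: UNREACHABLE

Working:
Breadth-first toward 4:
  Layer 0: {0}
  Layer 1: {6}
  Layer 2: {5}
  Layer 3: {3}
4 never appears.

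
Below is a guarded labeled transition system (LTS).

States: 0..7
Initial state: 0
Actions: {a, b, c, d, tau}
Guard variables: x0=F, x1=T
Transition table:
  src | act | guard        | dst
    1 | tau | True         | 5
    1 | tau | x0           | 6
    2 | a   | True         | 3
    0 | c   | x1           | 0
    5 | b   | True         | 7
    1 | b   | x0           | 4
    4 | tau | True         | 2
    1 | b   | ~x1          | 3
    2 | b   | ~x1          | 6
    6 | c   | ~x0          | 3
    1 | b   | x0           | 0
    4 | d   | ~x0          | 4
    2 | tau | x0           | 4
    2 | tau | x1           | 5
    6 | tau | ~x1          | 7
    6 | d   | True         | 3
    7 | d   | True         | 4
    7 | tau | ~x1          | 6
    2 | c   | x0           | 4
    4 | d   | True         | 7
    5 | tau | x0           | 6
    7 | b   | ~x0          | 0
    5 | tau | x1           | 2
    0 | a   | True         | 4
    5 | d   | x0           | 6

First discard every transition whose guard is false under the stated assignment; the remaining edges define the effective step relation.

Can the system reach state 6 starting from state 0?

Answer: UNREACHABLE

Working:
14 transition(s) survive guard evaluation.
L0 = {0}
L1 = {4}  total {0,4}
L2 = {2,7}  total {0,2,4,7}
L3 = {3,5}  total {0,2,3,4,5,7}
Reach set: {0,2,3,4,5,7}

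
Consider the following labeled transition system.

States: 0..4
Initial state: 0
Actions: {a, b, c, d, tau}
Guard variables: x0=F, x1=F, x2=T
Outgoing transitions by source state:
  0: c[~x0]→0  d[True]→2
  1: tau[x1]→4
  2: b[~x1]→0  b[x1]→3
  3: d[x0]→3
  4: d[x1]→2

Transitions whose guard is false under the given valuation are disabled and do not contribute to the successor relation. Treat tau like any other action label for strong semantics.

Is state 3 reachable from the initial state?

Answer: UNREACHABLE

Trace:
3 transition(s) survive guard evaluation.
Layer 0: {0}
Layer 1: {2}  now seen {0,2}
Reachable = {0,2}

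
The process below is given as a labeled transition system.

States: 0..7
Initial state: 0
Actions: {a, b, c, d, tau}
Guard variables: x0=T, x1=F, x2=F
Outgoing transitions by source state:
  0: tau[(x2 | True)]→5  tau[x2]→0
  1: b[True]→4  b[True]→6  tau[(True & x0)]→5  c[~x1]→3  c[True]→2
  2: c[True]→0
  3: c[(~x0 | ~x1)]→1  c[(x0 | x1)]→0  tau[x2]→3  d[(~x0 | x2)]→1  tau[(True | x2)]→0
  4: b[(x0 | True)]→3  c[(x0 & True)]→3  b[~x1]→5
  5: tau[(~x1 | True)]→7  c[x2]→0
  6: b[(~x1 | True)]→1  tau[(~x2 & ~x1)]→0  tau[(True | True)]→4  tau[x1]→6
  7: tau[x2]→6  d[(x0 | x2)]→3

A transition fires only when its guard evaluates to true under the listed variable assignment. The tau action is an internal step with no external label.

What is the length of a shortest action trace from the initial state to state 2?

BFS to 2:
  L0 = {0}
  L1 = {5}
  L2 = {7}
  L3 = {3}
  L4 = {1}
  L5 = {2,4,6}
depth(2)=5, e.g. tau·tau·d·c·c

Answer: 5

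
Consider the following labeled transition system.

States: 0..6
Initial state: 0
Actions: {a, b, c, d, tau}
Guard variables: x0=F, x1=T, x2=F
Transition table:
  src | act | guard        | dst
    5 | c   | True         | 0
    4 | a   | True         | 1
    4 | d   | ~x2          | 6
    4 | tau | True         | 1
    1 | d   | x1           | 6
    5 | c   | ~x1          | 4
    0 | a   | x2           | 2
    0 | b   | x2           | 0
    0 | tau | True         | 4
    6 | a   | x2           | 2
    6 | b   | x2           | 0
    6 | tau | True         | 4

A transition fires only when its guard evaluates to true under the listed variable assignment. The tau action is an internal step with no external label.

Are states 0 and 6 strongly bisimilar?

Refine partition for ~:
  round 0: {{0,1,2,3,4,5,6}}
  round 1: {{0,6},{1},{2,3},{4},{5}}
5 equivalence class(es) (converged in 2)
class of 0: {0,6}; class of 6: {0,6}

Answer: BISIMILAR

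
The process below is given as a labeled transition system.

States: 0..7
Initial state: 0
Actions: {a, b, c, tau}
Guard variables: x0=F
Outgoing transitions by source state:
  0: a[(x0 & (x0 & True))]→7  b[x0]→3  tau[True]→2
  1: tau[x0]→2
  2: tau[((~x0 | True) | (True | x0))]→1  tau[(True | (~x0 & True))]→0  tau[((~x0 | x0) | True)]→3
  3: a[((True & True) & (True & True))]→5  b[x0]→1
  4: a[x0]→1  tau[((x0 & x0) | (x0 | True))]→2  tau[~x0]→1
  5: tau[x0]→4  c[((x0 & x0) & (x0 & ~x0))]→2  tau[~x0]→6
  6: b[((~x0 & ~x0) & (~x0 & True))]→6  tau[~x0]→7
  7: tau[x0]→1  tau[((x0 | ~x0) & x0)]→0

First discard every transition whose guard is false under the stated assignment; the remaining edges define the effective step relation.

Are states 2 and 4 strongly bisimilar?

Bisimulation quotient by refinement:
  P[0] = {{0,1,2,3,4,5,6,7}}
  P[1] = {{0,2,4,5},{1,7},{3},{6}}
  P[2] = {{0},{1,7},{2},{3},{4},{5},{6}}
stable after 3 split(s): 7 block(s)
[2]={2}  [4]={4}

Answer: NOT BISIMILAR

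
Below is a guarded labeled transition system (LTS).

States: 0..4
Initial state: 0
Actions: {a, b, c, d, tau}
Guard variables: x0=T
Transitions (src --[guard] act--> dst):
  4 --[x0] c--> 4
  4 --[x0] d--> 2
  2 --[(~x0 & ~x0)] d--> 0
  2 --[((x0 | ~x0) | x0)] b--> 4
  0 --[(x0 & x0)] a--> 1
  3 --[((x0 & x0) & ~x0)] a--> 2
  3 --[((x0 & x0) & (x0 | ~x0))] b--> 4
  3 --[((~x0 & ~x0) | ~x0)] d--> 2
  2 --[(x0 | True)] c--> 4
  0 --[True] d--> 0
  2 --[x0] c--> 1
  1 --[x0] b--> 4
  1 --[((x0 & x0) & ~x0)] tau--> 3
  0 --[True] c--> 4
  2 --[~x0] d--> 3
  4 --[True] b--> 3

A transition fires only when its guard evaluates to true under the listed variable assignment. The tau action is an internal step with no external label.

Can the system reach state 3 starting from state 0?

11 transition(s) survive guard evaluation.
L0 = {0}
L1 = {1,4}  total {0,1,4}
L2 = {2,3}  total {0,1,2,3,4}
Reachable = {0,1,2,3,4}
Path to 3: c·b

Answer: REACHABLE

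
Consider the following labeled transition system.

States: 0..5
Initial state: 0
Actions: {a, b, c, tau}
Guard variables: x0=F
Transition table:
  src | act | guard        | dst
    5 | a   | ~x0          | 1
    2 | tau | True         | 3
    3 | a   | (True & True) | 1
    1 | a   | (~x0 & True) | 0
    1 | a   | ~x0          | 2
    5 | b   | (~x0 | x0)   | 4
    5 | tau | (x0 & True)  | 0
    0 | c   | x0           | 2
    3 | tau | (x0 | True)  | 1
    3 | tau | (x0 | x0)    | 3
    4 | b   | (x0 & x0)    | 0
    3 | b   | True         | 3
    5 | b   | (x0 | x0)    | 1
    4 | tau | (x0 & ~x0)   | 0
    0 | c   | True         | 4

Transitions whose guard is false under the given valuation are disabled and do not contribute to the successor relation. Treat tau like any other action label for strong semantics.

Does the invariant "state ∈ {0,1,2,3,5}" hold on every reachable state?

Allowed set {0,1,2,3,5}
Reachable = {0,4}
  0: ✓
  4: ✗ unsafe
reach 4 via c — violates

Answer: INVARIANT VIOLATED at state 4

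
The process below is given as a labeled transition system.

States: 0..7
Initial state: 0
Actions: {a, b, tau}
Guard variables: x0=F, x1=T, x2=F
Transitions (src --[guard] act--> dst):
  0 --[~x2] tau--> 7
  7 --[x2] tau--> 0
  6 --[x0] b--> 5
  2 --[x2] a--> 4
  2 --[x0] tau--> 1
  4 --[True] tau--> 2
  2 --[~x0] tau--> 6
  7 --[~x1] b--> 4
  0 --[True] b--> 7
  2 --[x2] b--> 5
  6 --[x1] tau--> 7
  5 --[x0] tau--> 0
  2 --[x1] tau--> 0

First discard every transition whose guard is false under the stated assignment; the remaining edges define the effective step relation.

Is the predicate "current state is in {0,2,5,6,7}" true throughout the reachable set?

Safe = {0,2,5,6,7}
R = {0,7}
  0: ✓
  7: ✓

Answer: INVARIANT HOLDS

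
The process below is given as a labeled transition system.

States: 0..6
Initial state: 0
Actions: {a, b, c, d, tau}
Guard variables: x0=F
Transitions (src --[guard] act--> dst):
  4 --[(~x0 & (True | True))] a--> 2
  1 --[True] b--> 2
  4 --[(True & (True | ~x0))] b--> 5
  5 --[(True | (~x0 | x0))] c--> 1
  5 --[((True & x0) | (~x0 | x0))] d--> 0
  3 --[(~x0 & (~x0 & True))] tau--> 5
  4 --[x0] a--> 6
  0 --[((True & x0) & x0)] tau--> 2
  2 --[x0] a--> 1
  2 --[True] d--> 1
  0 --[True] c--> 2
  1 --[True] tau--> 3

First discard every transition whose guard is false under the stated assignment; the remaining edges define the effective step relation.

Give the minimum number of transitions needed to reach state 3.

Answer: 3

Working:
Breadth-first toward 3:
  depth 0: {0}
  depth 1: {2}
  depth 2: {1}
  depth 3: {3}
3 enters at depth 3; path c·d·tau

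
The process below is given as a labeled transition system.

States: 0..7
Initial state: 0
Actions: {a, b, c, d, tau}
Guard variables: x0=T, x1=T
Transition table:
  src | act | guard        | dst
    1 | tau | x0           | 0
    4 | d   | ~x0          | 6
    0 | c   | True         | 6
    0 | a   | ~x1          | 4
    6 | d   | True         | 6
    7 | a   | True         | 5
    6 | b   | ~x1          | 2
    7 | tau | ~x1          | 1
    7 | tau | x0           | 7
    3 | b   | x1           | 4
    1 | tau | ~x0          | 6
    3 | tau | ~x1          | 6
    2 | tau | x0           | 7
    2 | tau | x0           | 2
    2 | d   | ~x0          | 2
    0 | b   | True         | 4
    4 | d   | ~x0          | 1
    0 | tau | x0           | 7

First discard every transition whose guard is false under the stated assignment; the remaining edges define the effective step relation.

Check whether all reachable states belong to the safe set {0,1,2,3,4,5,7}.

Answer: INVARIANT VIOLATED at state 6

Analysis:
Inv-set: {0,1,2,3,4,5,7}
Reach set: {0,4,5,6,7}
  0: ✓
  4: ✓
  5: ✓
  6: VIOLATES
  7: ✓
witness against invariant: c → 6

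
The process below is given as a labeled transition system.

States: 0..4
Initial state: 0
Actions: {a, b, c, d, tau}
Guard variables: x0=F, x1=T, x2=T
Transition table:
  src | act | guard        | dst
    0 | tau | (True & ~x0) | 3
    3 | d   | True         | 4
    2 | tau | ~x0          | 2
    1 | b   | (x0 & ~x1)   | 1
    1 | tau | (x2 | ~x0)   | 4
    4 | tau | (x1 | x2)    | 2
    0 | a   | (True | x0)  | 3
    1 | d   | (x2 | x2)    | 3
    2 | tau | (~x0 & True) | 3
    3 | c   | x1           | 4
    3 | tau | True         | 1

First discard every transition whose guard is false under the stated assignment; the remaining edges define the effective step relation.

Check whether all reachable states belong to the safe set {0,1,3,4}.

Allowed set {0,1,3,4}
Reachable = {0,1,2,3,4}
  0: ✓
  1: ✓
  2: VIOLATES
  3: ✓
  4: ✓
counterexample path to 2: tau·d·tau

Answer: INVARIANT VIOLATED at state 2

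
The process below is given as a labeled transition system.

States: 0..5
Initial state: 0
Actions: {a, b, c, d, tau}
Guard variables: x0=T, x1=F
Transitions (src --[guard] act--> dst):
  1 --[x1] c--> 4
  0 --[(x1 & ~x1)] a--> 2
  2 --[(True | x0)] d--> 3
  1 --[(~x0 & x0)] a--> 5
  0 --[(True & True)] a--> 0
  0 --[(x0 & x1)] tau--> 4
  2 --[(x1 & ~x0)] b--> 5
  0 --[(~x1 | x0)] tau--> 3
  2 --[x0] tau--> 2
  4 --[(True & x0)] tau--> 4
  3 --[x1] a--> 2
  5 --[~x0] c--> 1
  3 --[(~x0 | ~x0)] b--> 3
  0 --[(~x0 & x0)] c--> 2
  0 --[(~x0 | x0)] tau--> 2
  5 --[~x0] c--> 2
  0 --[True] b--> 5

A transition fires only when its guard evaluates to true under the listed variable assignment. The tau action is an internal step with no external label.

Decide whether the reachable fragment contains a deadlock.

Reach set: {0,2,3,5}
  0: a→0  b→5  tau→2  tau→3  [4 out]
  2: d→3  tau→2  [2 out]
  3: ∅  [no exit]
  5: ∅  [no exit]
trace reaching 3: tau

Answer: DEADLOCK at state 3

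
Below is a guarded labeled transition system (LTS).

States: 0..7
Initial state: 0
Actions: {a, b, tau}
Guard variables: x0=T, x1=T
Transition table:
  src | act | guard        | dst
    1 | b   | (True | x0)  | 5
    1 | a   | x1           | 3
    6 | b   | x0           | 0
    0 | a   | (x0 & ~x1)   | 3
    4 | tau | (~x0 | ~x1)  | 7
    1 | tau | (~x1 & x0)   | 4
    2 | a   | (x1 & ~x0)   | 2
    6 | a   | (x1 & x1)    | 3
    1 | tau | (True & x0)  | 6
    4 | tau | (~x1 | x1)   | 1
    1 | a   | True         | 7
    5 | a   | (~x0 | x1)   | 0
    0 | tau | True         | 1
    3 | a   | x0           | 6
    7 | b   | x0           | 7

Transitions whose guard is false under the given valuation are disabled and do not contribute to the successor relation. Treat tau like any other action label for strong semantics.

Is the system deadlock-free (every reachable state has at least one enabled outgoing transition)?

R = {0,1,3,5,6,7}
  0: tau→1  [1 exit(s)]
  1: a→3  a→7  b→5  tau→6  [4 exit(s)]
  3: a→6  [1 exit(s)]
  5: a→0  [1 exit(s)]
  6: a→3  b→0  [2 exit(s)]
  7: b→7  [1 exit(s)]

Answer: DEADLOCK-FREE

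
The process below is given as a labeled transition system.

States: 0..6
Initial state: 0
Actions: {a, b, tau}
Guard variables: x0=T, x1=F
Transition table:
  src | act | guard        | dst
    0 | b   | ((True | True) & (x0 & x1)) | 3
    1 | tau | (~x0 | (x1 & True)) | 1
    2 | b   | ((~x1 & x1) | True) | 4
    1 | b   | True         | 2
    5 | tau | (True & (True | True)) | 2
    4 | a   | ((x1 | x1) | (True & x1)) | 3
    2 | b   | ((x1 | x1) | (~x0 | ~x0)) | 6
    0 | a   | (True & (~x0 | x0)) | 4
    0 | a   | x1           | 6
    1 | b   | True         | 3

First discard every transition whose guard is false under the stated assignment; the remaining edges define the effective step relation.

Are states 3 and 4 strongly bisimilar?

Answer: BISIMILAR

Analysis:
Compute ~ classes (split until stable):
  round 0: {{0,1,2,3,4,5,6}}
  round 1: {{0},{1,2},{3,4,6},{5}}
  round 2: {{0},{1},{2},{3,4,6},{5}}
5 equivalence class(es) (converged in 3)
[3]={3,4,6}  [4]={3,4,6}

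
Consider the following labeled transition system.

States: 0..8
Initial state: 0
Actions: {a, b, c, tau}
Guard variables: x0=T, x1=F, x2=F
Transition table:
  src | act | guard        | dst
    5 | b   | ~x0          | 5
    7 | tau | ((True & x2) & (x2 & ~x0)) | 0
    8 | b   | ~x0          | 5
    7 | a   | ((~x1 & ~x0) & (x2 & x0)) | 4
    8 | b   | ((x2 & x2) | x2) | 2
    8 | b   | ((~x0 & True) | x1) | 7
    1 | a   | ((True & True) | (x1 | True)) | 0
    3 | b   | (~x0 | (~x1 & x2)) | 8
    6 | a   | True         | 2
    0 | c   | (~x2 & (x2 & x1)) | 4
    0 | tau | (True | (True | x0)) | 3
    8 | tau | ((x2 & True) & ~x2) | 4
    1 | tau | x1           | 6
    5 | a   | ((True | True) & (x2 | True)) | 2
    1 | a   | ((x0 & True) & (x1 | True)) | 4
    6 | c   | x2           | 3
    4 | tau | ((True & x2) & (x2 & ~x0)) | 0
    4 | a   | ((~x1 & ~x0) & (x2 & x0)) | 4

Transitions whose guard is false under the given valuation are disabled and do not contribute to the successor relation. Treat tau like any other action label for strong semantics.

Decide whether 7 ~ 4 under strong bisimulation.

Bisimulation quotient by refinement:
  P[0] = {{0,1,2,3,4,5,6,7,8}}
  P[1] = {{0},{1,5,6},{2,3,4,7,8}}
  P[2] = {{0},{1},{2,3,4,7,8},{5,6}}
Fixed point at round 3; 4 class(es).
class of 7: {2,3,4,7,8}; class of 4: {2,3,4,7,8}

Answer: BISIMILAR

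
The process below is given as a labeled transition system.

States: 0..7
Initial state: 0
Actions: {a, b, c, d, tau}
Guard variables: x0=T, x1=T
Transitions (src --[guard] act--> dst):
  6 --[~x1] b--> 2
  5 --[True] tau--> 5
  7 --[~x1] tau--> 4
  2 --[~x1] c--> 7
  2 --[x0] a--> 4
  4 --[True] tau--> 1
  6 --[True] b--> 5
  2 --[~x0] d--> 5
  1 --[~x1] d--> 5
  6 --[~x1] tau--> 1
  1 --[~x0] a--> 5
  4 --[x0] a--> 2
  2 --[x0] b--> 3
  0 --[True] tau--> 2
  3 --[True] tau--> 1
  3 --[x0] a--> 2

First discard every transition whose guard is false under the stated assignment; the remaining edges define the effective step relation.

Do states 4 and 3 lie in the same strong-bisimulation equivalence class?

Compute ~ classes (split until stable):
  P[0] = {{0,1,2,3,4,5,6,7}}
  P[1] = {{0,5},{1,7},{2},{3,4},{6}}
  P[2] = {{0},{1,7},{2},{3,4},{5},{6}}
stable after 3 split(s): 6 block(s)
class of 4: {3,4}; class of 3: {3,4}

Answer: BISIMILAR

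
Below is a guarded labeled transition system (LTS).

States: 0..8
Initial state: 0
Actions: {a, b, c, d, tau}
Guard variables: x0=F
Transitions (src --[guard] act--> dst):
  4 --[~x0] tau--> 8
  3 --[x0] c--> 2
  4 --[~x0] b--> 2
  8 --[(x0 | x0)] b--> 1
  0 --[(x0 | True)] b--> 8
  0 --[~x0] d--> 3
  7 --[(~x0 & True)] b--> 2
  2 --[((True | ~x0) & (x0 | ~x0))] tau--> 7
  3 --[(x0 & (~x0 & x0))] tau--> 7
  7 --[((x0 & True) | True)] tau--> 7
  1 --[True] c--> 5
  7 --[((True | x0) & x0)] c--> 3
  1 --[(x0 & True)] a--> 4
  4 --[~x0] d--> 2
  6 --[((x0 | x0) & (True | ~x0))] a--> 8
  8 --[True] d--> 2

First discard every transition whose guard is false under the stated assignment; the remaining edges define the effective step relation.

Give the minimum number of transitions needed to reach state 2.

Answer: 2

Analysis:
Breadth-first toward 2:
  L0 = {0}
  L1 = {3,8}
  L2 = {2}
first hit 2 at d=2 via b·d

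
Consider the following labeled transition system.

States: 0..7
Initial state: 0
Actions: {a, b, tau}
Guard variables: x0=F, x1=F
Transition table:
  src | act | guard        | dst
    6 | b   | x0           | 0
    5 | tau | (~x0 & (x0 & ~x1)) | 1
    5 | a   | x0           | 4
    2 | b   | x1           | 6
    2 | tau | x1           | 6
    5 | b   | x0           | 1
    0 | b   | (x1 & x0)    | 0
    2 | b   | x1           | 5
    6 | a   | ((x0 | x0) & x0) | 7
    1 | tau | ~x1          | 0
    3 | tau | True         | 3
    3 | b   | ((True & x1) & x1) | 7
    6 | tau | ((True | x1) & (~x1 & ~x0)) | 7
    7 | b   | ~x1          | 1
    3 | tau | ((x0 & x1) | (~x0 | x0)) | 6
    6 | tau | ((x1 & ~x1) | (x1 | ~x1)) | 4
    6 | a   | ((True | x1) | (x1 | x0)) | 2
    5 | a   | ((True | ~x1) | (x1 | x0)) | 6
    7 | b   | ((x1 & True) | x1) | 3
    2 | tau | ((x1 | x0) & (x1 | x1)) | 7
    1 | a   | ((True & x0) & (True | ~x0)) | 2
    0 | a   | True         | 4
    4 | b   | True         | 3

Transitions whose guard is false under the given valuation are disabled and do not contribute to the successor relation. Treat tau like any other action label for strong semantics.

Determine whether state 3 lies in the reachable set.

10 transition(s) survive guard evaluation.
L0 = {0}
L1 = {4}  now seen {0,4}
L2 = {3}  now seen {0,3,4}
L3 = {6}  now seen {0,3,4,6}
L4 = {2,7}  now seen {0,2,3,4,6,7}
L5 = {1}  now seen {0,1,2,3,4,6,7}
Reach set: {0,1,2,3,4,6,7}
trace reaching 3: a·b

Answer: REACHABLE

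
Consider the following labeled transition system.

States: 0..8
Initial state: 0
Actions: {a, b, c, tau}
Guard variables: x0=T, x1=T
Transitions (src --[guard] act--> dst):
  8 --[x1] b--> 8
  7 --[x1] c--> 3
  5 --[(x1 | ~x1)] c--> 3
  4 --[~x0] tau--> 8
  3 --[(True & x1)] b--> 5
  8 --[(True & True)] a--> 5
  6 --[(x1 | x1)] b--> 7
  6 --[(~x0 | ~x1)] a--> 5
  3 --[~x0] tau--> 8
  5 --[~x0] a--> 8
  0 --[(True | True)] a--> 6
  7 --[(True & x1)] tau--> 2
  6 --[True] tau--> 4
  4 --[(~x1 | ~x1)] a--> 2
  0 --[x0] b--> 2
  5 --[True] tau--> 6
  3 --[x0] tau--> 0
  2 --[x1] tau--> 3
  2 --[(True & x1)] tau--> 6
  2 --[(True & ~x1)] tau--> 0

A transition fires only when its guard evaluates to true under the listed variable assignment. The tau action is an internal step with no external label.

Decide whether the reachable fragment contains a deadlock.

Answer: DEADLOCK at state 4

Trace:
Reach set: {0,2,3,4,5,6,7}
  0: a→6  b→2  [2 out]
  2: tau→3  tau→6  [2 out]
  3: b→5  tau→0  [2 out]
  4: ∅  [deadlock]
  5: c→3  tau→6  [2 out]
  6: b→7  tau→4  [2 out]
  7: c→3  tau→2  [2 out]
witness 4: a·tau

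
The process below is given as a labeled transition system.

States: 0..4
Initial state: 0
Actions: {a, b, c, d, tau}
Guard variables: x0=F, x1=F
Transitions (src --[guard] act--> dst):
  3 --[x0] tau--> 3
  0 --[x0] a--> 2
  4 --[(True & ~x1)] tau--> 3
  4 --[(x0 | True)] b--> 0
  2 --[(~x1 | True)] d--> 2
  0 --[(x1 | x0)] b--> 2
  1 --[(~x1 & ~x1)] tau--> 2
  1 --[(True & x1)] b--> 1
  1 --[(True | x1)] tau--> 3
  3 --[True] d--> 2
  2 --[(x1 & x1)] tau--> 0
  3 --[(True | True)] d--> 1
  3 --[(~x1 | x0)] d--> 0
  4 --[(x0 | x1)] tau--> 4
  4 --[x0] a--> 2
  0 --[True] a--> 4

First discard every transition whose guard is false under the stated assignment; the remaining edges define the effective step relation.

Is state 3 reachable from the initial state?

9 transition(s) survive guard evaluation.
Layer 0: {0}
Layer 1: {4}  cumulative {0,4}
Layer 2: {3}  cumulative {0,3,4}
Layer 3: {1,2}  cumulative {0,1,2,3,4}
Reachable = {0,1,2,3,4}
Path to 3: a·tau

Answer: REACHABLE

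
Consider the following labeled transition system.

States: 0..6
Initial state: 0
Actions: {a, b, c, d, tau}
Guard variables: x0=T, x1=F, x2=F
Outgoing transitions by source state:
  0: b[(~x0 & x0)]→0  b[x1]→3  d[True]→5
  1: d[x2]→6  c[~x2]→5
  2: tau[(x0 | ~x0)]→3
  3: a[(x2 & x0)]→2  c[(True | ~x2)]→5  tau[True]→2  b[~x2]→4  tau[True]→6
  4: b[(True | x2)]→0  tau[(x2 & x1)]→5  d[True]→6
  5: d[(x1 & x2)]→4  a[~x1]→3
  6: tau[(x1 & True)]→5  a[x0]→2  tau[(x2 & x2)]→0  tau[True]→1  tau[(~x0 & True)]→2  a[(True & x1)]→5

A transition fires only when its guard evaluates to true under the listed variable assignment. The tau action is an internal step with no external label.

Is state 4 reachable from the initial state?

12 transition(s) survive guard evaluation.
L0 = {0}
L1 = {5}  total {0,5}
L2 = {3}  total {0,3,5}
L3 = {2,4,6}  total {0,2,3,4,5,6}
L4 = {1}  total {0,1,2,3,4,5,6}
Reachable = {0,1,2,3,4,5,6}
trace reaching 4: d·a·b

Answer: REACHABLE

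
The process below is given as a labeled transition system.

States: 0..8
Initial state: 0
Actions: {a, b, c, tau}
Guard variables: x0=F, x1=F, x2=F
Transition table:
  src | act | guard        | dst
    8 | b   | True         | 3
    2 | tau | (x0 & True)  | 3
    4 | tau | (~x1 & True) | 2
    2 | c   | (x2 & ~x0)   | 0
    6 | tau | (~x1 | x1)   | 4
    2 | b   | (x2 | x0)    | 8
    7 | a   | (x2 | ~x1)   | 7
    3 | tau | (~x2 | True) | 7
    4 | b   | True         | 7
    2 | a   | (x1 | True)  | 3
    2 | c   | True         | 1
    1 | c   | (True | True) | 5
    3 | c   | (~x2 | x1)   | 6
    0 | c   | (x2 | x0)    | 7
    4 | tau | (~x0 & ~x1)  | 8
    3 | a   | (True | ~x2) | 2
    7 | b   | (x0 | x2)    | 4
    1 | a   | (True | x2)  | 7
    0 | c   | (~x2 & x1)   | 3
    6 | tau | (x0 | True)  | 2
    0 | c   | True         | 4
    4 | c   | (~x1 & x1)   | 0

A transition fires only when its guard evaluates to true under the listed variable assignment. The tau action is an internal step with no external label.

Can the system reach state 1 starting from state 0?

Answer: REACHABLE

Working:
Guard filter leaves 15 enabled edge(s).
depth 0: {0}
depth 1: {4}  cumulative {0,4}
depth 2: {2,7,8}  cumulative {0,2,4,7,8}
depth 3: {1,3}  cumulative {0,1,2,3,4,7,8}
depth 4: {5,6}  cumulative {0,1,2,3,4,5,6,7,8}
Reachable = {0,1,2,3,4,5,6,7,8}
Path to 1: c·tau·c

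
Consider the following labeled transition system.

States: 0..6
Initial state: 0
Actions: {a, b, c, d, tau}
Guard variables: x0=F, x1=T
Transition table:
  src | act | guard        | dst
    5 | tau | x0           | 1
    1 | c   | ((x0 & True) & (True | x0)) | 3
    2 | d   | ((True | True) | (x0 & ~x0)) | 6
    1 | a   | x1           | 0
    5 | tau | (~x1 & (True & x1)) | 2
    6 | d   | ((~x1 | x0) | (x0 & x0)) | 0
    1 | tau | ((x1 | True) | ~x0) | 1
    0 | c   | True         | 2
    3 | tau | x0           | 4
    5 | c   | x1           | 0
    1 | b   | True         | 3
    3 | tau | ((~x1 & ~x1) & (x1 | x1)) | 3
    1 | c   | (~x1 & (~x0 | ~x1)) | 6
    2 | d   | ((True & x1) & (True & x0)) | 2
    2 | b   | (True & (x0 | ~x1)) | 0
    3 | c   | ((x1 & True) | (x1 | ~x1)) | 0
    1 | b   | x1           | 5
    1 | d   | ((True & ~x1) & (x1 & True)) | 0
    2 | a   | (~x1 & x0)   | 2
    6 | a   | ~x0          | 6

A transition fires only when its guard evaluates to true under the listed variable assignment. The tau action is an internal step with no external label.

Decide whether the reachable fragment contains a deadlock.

Reachable = {0,2,6}
  0: c→2  [1 out]
  2: d→6  [1 out]
  6: a→6  [1 out]

Answer: DEADLOCK-FREE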